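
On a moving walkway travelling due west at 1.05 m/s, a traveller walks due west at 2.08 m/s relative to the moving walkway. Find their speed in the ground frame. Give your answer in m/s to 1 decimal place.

Taking east as x and north as y: moving walkway velocity = (-1.050, 0.000) m/s; traveller velocity relative to moving walkway = (-2.080, 0.000) m/s.
Velocity relative to ground = (-1.050, 0.000) + (-2.080, 0.000) = (-3.130, 0.000) m/s.
Speed = |(-3.130, 0.000)| = 3.130 m/s.

3.1 m/s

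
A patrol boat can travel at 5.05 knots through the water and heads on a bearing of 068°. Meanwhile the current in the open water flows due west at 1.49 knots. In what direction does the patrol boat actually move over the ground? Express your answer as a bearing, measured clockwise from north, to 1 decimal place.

059.3°

Taking east as x and north as y: velocity relative to the water = (4.682, 1.892) knots; the water relative to ground = (-1.490, 0.000) knots.
Velocity relative to ground = (4.682, 1.892) + (-1.490, 0.000) = (3.192, 1.892) knots.
Bearing = atan2(3.19, 1.89) = 59.35° clockwise from north.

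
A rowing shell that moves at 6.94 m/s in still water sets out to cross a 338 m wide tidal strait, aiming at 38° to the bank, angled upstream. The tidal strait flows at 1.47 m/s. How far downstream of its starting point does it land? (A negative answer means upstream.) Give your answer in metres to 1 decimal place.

Perpendicular speed = 4.273 m/s; crossing time = 338 / 4.273 = 79.107 s.
Net downstream speed = -3.999 m/s.
Drift = -3.999 × 79.107 = -316.333 m (upstream).

-316.3 m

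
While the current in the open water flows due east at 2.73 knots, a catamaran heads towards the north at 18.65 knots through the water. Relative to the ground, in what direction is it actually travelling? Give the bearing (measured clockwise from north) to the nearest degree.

008°

Taking east as x and north as y: velocity relative to the water = (0.000, 18.650) knots; the water relative to ground = (2.730, 0.000) knots.
Velocity relative to ground = (0.000, 18.650) + (2.730, 0.000) = (2.730, 18.650) knots.
Bearing = atan2(2.73, 18.65) = 8.33° clockwise from north.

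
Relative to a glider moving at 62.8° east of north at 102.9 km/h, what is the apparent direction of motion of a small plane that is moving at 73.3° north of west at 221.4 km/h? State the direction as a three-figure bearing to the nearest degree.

317°

Taking east as x and north as y: small plane velocity = (-63.622, 212.062) km/h; glider velocity = (91.521, 47.035) km/h.
Velocity of small plane relative to glider = (-63.622, 212.062) − (91.521, 47.035) = (-155.143, 165.027) km/h.
Bearing = atan2(-155.14, 165.03) = 316.77° clockwise from north.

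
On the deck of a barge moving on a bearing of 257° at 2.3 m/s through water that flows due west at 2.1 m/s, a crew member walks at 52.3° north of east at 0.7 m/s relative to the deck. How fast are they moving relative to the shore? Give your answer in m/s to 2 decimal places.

In east/north components (m/s): crew member relative to barge = (0.428, 0.554); barge relative to water = (-2.241, -0.517); water relative to ground = (-2.100, 0.000).
Sum = (-3.913, 0.036) m/s.
Speed = |(-3.913, 0.036)| = 3.913 m/s.

3.91 m/s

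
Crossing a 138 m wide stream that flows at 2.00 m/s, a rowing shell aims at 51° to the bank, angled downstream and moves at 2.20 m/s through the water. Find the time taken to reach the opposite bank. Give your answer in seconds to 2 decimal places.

The component of the rowing shell's velocity perpendicular to the bank is 2.20 × sin 51° = 1.710 m/s.
The flow acts along the bank and has no component across it.
Time = 138 / 1.710 = 80.715 s.

80.71 s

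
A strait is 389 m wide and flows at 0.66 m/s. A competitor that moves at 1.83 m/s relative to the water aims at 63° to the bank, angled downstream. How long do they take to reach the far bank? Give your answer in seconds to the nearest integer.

The component of the competitor's velocity perpendicular to the bank is 1.83 × sin 63° = 1.631 m/s.
The flow acts along the bank and has no component across it.
Time = 389 / 1.631 = 238.571 s.

239 s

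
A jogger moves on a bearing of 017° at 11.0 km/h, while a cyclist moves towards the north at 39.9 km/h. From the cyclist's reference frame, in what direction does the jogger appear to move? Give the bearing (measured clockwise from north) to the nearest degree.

174°

Taking east as x and north as y: jogger velocity = (3.216, 10.519) km/h; cyclist velocity = (0.000, 39.900) km/h.
Velocity of jogger relative to cyclist = (3.216, 10.519) − (0.000, 39.900) = (3.216, -29.381) km/h.
Bearing = atan2(3.22, -29.38) = 173.75° clockwise from north.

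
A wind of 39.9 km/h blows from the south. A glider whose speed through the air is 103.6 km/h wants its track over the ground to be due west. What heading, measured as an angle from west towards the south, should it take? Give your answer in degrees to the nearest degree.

The wind pushes perpendicular to the desired track; the heading must have a component into the wind equal to 39.9 km/h: 103.6 sin θ = 39.9.
sin θ = 0.3851, so θ = 22.652°.

23°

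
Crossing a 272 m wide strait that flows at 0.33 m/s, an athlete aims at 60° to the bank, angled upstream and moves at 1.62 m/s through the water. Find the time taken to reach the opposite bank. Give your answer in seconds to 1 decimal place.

The component of the athlete's velocity perpendicular to the bank is 1.62 × sin 60° = 1.403 m/s.
Only the cross-stream component determines the crossing time; the current contributes nothing perpendicular to the bank.
Time = 272 / 1.403 = 193.876 s.

193.9 s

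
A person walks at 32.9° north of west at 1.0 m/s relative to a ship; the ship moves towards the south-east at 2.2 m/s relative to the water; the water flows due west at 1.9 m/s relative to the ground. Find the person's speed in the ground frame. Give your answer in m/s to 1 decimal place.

1.6 m/s

In east/north components (m/s): person relative to ship = (-0.840, 0.543); ship relative to water = (1.556, -1.556); water relative to ground = (-1.900, 0.000).
Sum = (-1.184, -1.012) m/s.
Speed = |(-1.184, -1.012)| = 1.558 m/s.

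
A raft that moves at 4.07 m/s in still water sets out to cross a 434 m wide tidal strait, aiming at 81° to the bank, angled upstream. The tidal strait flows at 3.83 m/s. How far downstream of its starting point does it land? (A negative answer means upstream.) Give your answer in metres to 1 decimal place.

Perpendicular speed = 4.020 m/s; crossing time = 434 / 4.020 = 107.963 s.
Net downstream speed = 3.193 m/s.
Drift = 3.193 × 107.963 = 344.760 m (downstream).

344.8 m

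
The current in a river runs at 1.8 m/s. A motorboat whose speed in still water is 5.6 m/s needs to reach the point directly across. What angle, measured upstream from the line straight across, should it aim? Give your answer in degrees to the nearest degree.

19°

To cancel the current, the upstream component of the motorboat's velocity must equal the flow: 5.6 sin θ = 1.8.
sin θ = 1.8 / 5.6 = 0.3214.
θ = arcsin(0.3214) = 18.749°.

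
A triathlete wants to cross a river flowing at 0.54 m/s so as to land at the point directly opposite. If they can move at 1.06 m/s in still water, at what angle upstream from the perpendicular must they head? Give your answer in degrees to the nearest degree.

To cancel the current, the upstream component of the triathlete's velocity must equal the flow: 1.06 sin θ = 0.54.
sin θ = 0.54 / 1.06 = 0.5094.
θ = arcsin(0.5094) = 30.626°.

31°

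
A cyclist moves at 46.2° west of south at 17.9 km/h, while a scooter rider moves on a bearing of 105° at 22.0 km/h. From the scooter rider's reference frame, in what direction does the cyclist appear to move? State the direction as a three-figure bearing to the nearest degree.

259°

Taking east as x and north as y: cyclist velocity = (-12.920, -12.389) km/h; scooter rider velocity = (21.250, -5.694) km/h.
Velocity of cyclist relative to scooter rider = (-12.920, -12.389) − (21.250, -5.694) = (-34.170, -6.695) km/h.
Bearing = atan2(-34.17, -6.70) = 258.91° clockwise from north.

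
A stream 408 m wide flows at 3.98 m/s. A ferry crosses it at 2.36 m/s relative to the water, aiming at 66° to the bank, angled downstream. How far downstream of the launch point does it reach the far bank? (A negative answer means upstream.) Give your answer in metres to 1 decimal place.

Perpendicular speed = 2.156 m/s; crossing time = 408 / 2.156 = 189.242 s.
Net downstream speed = 4.940 m/s.
Drift = 4.940 × 189.242 = 934.837 m (downstream).

934.8 m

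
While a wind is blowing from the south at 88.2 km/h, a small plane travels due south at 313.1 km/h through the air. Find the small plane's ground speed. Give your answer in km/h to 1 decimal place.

224.9 km/h

Taking east as x and north as y: velocity relative to the air = (0.000, -313.100) km/h; the air relative to ground = (0.000, 88.200) km/h.
Velocity relative to ground = (0.000, -313.100) + (0.000, 88.200) = (0.000, -224.900) km/h.
Speed = |(0.000, -224.900)| = 224.900 km/h.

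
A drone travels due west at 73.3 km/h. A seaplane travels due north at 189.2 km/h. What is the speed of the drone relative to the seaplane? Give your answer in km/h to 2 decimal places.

202.90 km/h

Taking east as x and north as y: drone velocity = (-73.300, 0.000) km/h; seaplane velocity = (0.000, 189.200) km/h.
Velocity of drone relative to seaplane = (-73.300, 0.000) − (0.000, 189.200) = (-73.300, -189.200) km/h.
Magnitude = |(-73.300, -189.200)| = 202.903 km/h.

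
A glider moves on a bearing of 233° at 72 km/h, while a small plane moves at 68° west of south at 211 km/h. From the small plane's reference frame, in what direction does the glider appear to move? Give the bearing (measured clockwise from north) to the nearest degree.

Taking east as x and north as y: glider velocity = (-57.502, -43.331) km/h; small plane velocity = (-195.636, -79.042) km/h.
Velocity of glider relative to small plane = (-57.502, -43.331) − (-195.636, -79.042) = (138.134, 35.711) km/h.
Bearing = atan2(138.13, 35.71) = 75.50° clockwise from north.

076°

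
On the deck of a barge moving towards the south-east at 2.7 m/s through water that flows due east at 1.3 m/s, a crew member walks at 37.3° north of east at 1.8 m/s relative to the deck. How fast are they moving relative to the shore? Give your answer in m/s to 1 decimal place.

4.7 m/s

In east/north components (m/s): crew member relative to barge = (1.432, 1.091); barge relative to water = (1.909, -1.909); water relative to ground = (1.300, 0.000).
Sum = (4.641, -0.818) m/s.
Speed = |(4.641, -0.818)| = 4.713 m/s.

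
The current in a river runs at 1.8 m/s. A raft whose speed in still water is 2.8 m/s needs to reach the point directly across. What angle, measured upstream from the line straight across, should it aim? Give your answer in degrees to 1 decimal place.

To cancel the current, the upstream component of the raft's velocity must equal the flow: 2.8 sin θ = 1.8.
sin θ = 1.8 / 2.8 = 0.6429.
θ = arcsin(0.6429) = 40.005°.

40.0°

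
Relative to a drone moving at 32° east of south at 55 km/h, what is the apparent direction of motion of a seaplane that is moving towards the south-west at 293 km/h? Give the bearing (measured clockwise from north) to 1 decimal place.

235.8°

Taking east as x and north as y: seaplane velocity = (-207.182, -207.182) km/h; drone velocity = (29.146, -46.643) km/h.
Velocity of seaplane relative to drone = (-207.182, -207.182) − (29.146, -46.643) = (-236.328, -160.540) km/h.
Bearing = atan2(-236.33, -160.54) = 235.81° clockwise from north.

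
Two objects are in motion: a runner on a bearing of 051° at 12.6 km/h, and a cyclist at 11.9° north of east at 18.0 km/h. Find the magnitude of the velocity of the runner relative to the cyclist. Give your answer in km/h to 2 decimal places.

8.89 km/h

Taking east as x and north as y: runner velocity = (9.792, 7.929) km/h; cyclist velocity = (17.613, 3.712) km/h.
Velocity of runner relative to cyclist = (9.792, 7.929) − (17.613, 3.712) = (-7.821, 4.218) km/h.
Magnitude = |(-7.821, 4.218)| = 8.886 km/h.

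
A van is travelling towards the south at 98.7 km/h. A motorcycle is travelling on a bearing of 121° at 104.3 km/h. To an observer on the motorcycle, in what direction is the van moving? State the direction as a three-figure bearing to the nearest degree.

243°

Taking east as x and north as y: van velocity = (0.000, -98.700) km/h; motorcycle velocity = (89.403, -53.718) km/h.
Velocity of van relative to motorcycle = (0.000, -98.700) − (89.403, -53.718) = (-89.403, -44.982) km/h.
Bearing = atan2(-89.40, -44.98) = 243.29° clockwise from north.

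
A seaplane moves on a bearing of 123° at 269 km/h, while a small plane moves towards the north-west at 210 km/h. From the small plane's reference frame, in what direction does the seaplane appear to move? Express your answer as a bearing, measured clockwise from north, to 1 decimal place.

128.3°

Taking east as x and north as y: seaplane velocity = (225.602, -146.508) km/h; small plane velocity = (-148.492, 148.492) km/h.
Velocity of seaplane relative to small plane = (225.602, -146.508) − (-148.492, 148.492) = (374.095, -295.000) km/h.
Bearing = atan2(374.09, -295.00) = 128.26° clockwise from north.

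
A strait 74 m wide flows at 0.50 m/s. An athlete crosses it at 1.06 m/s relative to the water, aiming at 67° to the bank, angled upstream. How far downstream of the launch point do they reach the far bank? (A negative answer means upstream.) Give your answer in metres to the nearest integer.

7 m

Perpendicular speed = 0.976 m/s; crossing time = 74 / 0.976 = 75.840 s.
Net downstream speed = 0.086 m/s.
Drift = 0.086 × 75.840 = 6.509 m (downstream).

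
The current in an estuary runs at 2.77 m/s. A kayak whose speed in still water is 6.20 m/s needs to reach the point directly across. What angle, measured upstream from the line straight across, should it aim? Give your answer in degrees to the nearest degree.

27°

To cancel the current, the upstream component of the kayak's velocity must equal the flow: 6.20 sin θ = 2.77.
sin θ = 2.77 / 6.20 = 0.4468.
θ = arcsin(0.4468) = 26.537°.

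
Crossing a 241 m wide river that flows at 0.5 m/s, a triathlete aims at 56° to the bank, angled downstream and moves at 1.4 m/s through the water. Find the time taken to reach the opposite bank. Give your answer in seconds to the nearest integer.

The component of the triathlete's velocity perpendicular to the bank is 1.4 × sin 56° = 1.161 m/s.
The flow acts along the bank and has no component across it.
Time = 241 / 1.161 = 207.642 s.

208 s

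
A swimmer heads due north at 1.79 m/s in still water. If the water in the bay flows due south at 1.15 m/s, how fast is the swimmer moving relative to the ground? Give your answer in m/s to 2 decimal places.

Taking east as x and north as y: velocity relative to the water = (0.000, 1.790) m/s; the water relative to ground = (0.000, -1.150) m/s.
Velocity relative to ground = (0.000, 1.790) + (0.000, -1.150) = (0.000, 0.640) m/s.
Speed = |(0.000, 0.640)| = 0.640 m/s.

0.64 m/s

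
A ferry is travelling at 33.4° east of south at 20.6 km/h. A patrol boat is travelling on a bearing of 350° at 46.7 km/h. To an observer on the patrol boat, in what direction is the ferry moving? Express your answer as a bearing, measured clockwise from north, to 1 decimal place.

162.9°

Taking east as x and north as y: ferry velocity = (11.340, -17.198) km/h; patrol boat velocity = (-8.109, 45.991) km/h.
Velocity of ferry relative to patrol boat = (11.340, -17.198) − (-8.109, 45.991) = (19.449, -63.188) km/h.
Bearing = atan2(19.45, -63.19) = 162.89° clockwise from north.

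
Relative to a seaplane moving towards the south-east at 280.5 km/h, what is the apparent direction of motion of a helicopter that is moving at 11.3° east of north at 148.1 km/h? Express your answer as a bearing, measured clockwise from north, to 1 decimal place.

333.8°

Taking east as x and north as y: helicopter velocity = (29.020, 145.229) km/h; seaplane velocity = (198.343, -198.343) km/h.
Velocity of helicopter relative to seaplane = (29.020, 145.229) − (198.343, -198.343) = (-169.324, 343.572) km/h.
Bearing = atan2(-169.32, 343.57) = 333.76° clockwise from north.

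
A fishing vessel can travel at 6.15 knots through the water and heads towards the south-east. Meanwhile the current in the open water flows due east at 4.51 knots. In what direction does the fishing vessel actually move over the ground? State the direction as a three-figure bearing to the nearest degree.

116°

Taking east as x and north as y: velocity relative to the water = (4.349, -4.349) knots; the water relative to ground = (4.510, 0.000) knots.
Velocity relative to ground = (4.349, -4.349) + (4.510, 0.000) = (8.859, -4.349) knots.
Bearing = atan2(8.86, -4.35) = 116.15° clockwise from north.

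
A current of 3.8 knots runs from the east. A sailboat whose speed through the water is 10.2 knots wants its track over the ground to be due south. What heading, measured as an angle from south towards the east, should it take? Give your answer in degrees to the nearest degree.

The current pushes perpendicular to the desired track; the heading must have a component into the current equal to 3.8 knots: 10.2 sin θ = 3.8.
sin θ = 0.3725, so θ = 21.873°.

22°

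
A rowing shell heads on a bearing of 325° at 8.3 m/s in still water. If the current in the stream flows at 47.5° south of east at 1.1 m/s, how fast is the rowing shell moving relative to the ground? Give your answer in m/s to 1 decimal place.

Taking east as x and north as y: velocity relative to the water = (-4.761, 6.799) m/s; the water relative to ground = (0.743, -0.811) m/s.
Velocity relative to ground = (-4.761, 6.799) + (0.743, -0.811) = (-4.018, 5.988) m/s.
Speed = |(-4.018, 5.988)| = 7.211 m/s.

7.2 m/s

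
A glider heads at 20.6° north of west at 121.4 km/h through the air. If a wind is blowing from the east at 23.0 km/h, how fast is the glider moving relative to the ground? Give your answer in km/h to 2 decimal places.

Taking east as x and north as y: velocity relative to the air = (-113.638, 42.714) km/h; the air relative to ground = (-23.000, 0.000) km/h.
Velocity relative to ground = (-113.638, 42.714) + (-23.000, 0.000) = (-136.638, 42.714) km/h.
Speed = |(-136.638, 42.714)| = 143.158 km/h.

143.16 km/h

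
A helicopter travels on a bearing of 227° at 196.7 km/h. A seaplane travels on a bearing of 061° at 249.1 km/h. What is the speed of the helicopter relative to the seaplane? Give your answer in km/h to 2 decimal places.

Taking east as x and north as y: helicopter velocity = (-143.857, -134.149) km/h; seaplane velocity = (217.868, 120.766) km/h.
Velocity of helicopter relative to seaplane = (-143.857, -134.149) − (217.868, 120.766) = (-361.725, -254.915) km/h.
Magnitude = |(-361.725, -254.915)| = 442.523 km/h.

442.52 km/h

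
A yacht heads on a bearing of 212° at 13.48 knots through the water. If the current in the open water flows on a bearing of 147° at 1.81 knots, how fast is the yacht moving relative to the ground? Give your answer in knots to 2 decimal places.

14.34 knots

Taking east as x and north as y: velocity relative to the water = (-7.143, -11.432) knots; the water relative to ground = (0.986, -1.518) knots.
Velocity relative to ground = (-7.143, -11.432) + (0.986, -1.518) = (-6.158, -12.950) knots.
Speed = |(-6.158, -12.950)| = 14.339 knots.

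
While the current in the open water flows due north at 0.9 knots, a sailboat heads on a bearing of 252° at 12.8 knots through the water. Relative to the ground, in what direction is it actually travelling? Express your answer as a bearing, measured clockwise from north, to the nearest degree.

256°

Taking east as x and north as y: velocity relative to the water = (-12.174, -3.955) knots; the water relative to ground = (0.000, 0.900) knots.
Velocity relative to ground = (-12.174, -3.955) + (0.000, 0.900) = (-12.174, -3.055) knots.
Bearing = atan2(-12.17, -3.06) = 255.91° clockwise from north.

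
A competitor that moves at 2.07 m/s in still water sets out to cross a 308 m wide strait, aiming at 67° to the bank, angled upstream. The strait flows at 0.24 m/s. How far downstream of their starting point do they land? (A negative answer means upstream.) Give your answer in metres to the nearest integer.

Perpendicular speed = 1.905 m/s; crossing time = 308 / 1.905 = 161.642 s.
Net downstream speed = -0.569 m/s.
Drift = -0.569 × 161.642 = -91.944 m (upstream).

-92 m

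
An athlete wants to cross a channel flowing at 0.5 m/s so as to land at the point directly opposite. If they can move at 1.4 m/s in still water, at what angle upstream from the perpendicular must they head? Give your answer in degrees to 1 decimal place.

20.9°

To cancel the current, the upstream component of the athlete's velocity must equal the flow: 1.4 sin θ = 0.5.
sin θ = 0.5 / 1.4 = 0.3571.
θ = arcsin(0.3571) = 20.925°.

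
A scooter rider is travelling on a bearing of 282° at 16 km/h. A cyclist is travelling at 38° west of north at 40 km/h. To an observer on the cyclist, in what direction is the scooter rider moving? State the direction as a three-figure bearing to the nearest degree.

Taking east as x and north as y: scooter rider velocity = (-15.650, 3.327) km/h; cyclist velocity = (-24.626, 31.520) km/h.
Velocity of scooter rider relative to cyclist = (-15.650, 3.327) − (-24.626, 31.520) = (8.976, -28.194) km/h.
Bearing = atan2(8.98, -28.19) = 162.34° clockwise from north.

162°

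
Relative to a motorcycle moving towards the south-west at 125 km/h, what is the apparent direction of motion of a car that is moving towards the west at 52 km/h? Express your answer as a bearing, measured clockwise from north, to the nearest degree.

Taking east as x and north as y: car velocity = (-52.000, 0.000) km/h; motorcycle velocity = (-88.388, -88.388) km/h.
Velocity of car relative to motorcycle = (-52.000, 0.000) − (-88.388, -88.388) = (36.388, 88.388) km/h.
Bearing = atan2(36.39, 88.39) = 22.38° clockwise from north.

022°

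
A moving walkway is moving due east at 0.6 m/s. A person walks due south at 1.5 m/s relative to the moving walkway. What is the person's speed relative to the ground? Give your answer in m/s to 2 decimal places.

Taking east as x and north as y: moving walkway velocity = (0.600, 0.000) m/s; person velocity relative to moving walkway = (0.000, -1.500) m/s.
Velocity relative to ground = (0.600, 0.000) + (0.000, -1.500) = (0.600, -1.500) m/s.
Speed = |(0.600, -1.500)| = 1.616 m/s.

1.62 m/s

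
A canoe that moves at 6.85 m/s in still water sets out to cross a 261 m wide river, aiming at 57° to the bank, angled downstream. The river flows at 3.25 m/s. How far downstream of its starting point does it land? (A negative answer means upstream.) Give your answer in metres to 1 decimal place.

Perpendicular speed = 5.745 m/s; crossing time = 261 / 5.745 = 45.432 s.
Net downstream speed = 6.981 m/s.
Drift = 6.981 × 45.432 = 317.148 m (downstream).

317.1 m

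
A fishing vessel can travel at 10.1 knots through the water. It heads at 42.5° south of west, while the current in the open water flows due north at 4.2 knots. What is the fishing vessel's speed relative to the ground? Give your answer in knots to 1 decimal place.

Taking east as x and north as y: velocity relative to the water = (-7.447, -6.823) knots; the water relative to ground = (0.000, 4.200) knots.
Velocity relative to ground = (-7.447, -6.823) + (0.000, 4.200) = (-7.447, -2.623) knots.
Speed = |(-7.447, -2.623)| = 7.895 knots.

7.9 knots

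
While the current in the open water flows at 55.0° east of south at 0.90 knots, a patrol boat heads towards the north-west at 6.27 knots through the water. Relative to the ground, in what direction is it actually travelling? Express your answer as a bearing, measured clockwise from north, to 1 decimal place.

Taking east as x and north as y: velocity relative to the water = (-4.434, 4.434) knots; the water relative to ground = (0.737, -0.516) knots.
Velocity relative to ground = (-4.434, 4.434) + (0.737, -0.516) = (-3.696, 3.917) knots.
Bearing = atan2(-3.70, 3.92) = 316.66° clockwise from north.

316.7°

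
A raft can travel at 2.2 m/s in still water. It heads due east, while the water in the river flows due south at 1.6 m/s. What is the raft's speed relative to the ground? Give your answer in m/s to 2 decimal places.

2.72 m/s

Taking east as x and north as y: velocity relative to the water = (2.200, 0.000) m/s; the water relative to ground = (0.000, -1.600) m/s.
Velocity relative to ground = (2.200, 0.000) + (0.000, -1.600) = (2.200, -1.600) m/s.
Speed = |(2.200, -1.600)| = 2.720 m/s.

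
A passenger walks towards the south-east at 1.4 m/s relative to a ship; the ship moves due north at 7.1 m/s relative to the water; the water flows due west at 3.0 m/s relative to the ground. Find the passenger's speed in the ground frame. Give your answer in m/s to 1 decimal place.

6.4 m/s

In east/north components (m/s): passenger relative to ship = (0.990, -0.990); ship relative to water = (0.000, 7.100); water relative to ground = (-3.000, 0.000).
Sum = (-2.010, 6.110) m/s.
Speed = |(-2.010, 6.110)| = 6.432 m/s.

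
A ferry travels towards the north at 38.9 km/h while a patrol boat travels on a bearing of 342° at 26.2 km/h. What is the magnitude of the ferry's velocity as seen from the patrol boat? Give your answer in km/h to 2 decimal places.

Taking east as x and north as y: ferry velocity = (0.000, 38.900) km/h; patrol boat velocity = (-8.096, 24.918) km/h.
Velocity of ferry relative to patrol boat = (0.000, 38.900) − (-8.096, 24.918) = (8.096, 13.982) km/h.
Magnitude = |(8.096, 13.982)| = 16.157 km/h.

16.16 km/h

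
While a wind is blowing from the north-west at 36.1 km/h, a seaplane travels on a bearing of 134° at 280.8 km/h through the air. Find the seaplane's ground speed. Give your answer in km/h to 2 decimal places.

Taking east as x and north as y: velocity relative to the air = (201.991, -195.060) km/h; the air relative to ground = (25.527, -25.527) km/h.
Velocity relative to ground = (201.991, -195.060) + (25.527, -25.527) = (227.517, -220.587) km/h.
Speed = |(227.517, -220.587)| = 316.895 km/h.

316.90 km/h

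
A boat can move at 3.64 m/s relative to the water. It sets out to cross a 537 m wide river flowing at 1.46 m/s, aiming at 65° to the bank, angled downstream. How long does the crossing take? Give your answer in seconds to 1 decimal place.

162.8 s

The component of the boat's velocity perpendicular to the bank is 3.64 × sin 65° = 3.299 m/s.
The flow acts along the bank and has no component across it.
Time = 537 / 3.299 = 162.779 s.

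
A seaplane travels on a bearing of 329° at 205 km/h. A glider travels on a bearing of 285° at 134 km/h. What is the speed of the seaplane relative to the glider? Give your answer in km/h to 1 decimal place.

Taking east as x and north as y: seaplane velocity = (-105.583, 175.719) km/h; glider velocity = (-129.434, 34.682) km/h.
Velocity of seaplane relative to glider = (-105.583, 175.719) − (-129.434, 34.682) = (23.851, 141.038) km/h.
Magnitude = |(23.851, 141.038)| = 143.040 km/h.

143.0 km/h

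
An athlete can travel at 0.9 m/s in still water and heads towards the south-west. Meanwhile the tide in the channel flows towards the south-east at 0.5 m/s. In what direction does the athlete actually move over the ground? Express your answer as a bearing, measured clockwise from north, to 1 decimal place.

Taking east as x and north as y: velocity relative to the water = (-0.636, -0.636) m/s; the water relative to ground = (0.354, -0.354) m/s.
Velocity relative to ground = (-0.636, -0.636) + (0.354, -0.354) = (-0.283, -0.990) m/s.
Bearing = atan2(-0.28, -0.99) = 195.95° clockwise from north.

195.9°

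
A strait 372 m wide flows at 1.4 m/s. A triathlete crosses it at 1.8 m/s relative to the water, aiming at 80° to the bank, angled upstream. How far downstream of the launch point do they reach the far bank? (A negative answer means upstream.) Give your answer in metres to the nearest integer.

Perpendicular speed = 1.773 m/s; crossing time = 372 / 1.773 = 209.855 s.
Net downstream speed = 1.087 m/s.
Drift = 1.087 × 209.855 = 228.203 m (downstream).

228 m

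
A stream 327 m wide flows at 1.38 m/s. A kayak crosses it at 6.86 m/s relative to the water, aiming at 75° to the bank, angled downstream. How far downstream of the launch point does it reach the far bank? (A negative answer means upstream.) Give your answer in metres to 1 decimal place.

155.7 m

Perpendicular speed = 6.626 m/s; crossing time = 327 / 6.626 = 49.349 s.
Net downstream speed = 3.155 m/s.
Drift = 3.155 × 49.349 = 155.721 m (downstream).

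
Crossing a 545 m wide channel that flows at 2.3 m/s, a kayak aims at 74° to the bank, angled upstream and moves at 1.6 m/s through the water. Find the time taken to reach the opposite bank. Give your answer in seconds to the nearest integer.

354 s

The component of the kayak's velocity perpendicular to the bank is 1.6 × sin 74° = 1.538 m/s.
The current is parallel to the bank, so it does not affect the crossing time.
Time = 545 / 1.538 = 354.352 s.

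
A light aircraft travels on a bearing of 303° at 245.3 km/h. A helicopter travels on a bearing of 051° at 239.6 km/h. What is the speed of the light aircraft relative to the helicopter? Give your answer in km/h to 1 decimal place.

392.3 km/h

Taking east as x and north as y: light aircraft velocity = (-205.726, 133.600) km/h; helicopter velocity = (186.204, 150.785) km/h.
Velocity of light aircraft relative to helicopter = (-205.726, 133.600) − (186.204, 150.785) = (-391.930, -17.185) km/h.
Magnitude = |(-391.930, -17.185)| = 392.307 km/h.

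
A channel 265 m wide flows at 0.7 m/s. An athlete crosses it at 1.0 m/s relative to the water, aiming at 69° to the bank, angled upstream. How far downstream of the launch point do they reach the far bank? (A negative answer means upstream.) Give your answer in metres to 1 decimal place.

97.0 m

Perpendicular speed = 0.934 m/s; crossing time = 265 / 0.934 = 283.853 s.
Net downstream speed = 0.342 m/s.
Drift = 0.342 × 283.853 = 96.973 m (downstream).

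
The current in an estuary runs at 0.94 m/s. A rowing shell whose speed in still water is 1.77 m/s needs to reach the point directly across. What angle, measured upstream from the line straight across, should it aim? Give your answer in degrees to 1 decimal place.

To cancel the current, the upstream component of the rowing shell's velocity must equal the flow: 1.77 sin θ = 0.94.
sin θ = 0.94 / 1.77 = 0.5311.
θ = arcsin(0.5311) = 32.078°.

32.1°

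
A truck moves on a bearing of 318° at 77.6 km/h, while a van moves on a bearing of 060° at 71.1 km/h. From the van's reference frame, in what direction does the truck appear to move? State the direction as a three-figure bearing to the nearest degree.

Taking east as x and north as y: truck velocity = (-51.925, 57.668) km/h; van velocity = (61.574, 35.550) km/h.
Velocity of truck relative to van = (-51.925, 57.668) − (61.574, 35.550) = (-113.499, 22.118) km/h.
Bearing = atan2(-113.50, 22.12) = 281.03° clockwise from north.

281°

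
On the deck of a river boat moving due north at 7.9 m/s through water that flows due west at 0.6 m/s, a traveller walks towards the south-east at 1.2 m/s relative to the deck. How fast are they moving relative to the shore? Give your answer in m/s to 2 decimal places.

7.06 m/s

In east/north components (m/s): traveller relative to river boat = (0.849, -0.849); river boat relative to water = (0.000, 7.900); water relative to ground = (-0.600, 0.000).
Sum = (0.249, 7.051) m/s.
Speed = |(0.249, 7.051)| = 7.056 m/s.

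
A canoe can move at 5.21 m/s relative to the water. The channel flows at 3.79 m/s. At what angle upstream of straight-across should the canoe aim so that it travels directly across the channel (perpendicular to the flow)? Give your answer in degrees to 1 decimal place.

To cancel the current, the upstream component of the canoe's velocity must equal the flow: 5.21 sin θ = 3.79.
sin θ = 3.79 / 5.21 = 0.7274.
θ = arcsin(0.7274) = 46.673°.

46.7°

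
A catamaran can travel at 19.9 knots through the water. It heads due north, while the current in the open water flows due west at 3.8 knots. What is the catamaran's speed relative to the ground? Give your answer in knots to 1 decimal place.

20.3 knots

Taking east as x and north as y: velocity relative to the water = (0.000, 19.900) knots; the water relative to ground = (-3.800, 0.000) knots.
Velocity relative to ground = (0.000, 19.900) + (-3.800, 0.000) = (-3.800, 19.900) knots.
Speed = |(-3.800, 19.900)| = 20.260 knots.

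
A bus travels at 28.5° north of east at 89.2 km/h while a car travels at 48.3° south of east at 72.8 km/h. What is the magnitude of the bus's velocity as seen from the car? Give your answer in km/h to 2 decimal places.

Taking east as x and north as y: bus velocity = (78.390, 42.563) km/h; car velocity = (48.429, -54.355) km/h.
Velocity of bus relative to car = (78.390, 42.563) − (48.429, -54.355) = (29.962, 96.918) km/h.
Magnitude = |(29.962, 96.918)| = 101.443 km/h.

101.44 km/h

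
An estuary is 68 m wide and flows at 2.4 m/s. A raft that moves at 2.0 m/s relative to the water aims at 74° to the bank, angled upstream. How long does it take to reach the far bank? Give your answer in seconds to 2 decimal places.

The component of the raft's velocity perpendicular to the bank is 2.0 × sin 74° = 1.923 m/s.
Only the cross-stream component determines the crossing time; the current contributes nothing perpendicular to the bank.
Time = 68 / 1.923 = 35.370 s.

35.37 s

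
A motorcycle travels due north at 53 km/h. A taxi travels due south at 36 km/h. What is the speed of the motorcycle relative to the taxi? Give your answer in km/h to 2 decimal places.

89.00 km/h

Taking east as x and north as y: motorcycle velocity = (0.000, 53.000) km/h; taxi velocity = (0.000, -36.000) km/h.
Velocity of motorcycle relative to taxi = (0.000, 53.000) − (0.000, -36.000) = (0.000, 89.000) km/h.
Magnitude = |(0.000, 89.000)| = 89.000 km/h.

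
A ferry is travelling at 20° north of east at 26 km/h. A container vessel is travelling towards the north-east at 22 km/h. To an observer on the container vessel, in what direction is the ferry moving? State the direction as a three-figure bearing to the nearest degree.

Taking east as x and north as y: ferry velocity = (24.432, 8.893) km/h; container vessel velocity = (15.556, 15.556) km/h.
Velocity of ferry relative to container vessel = (24.432, 8.893) − (15.556, 15.556) = (8.876, -6.664) km/h.
Bearing = atan2(8.88, -6.66) = 126.90° clockwise from north.

127°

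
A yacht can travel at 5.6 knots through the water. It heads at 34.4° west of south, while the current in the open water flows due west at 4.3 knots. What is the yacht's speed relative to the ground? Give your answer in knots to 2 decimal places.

Taking east as x and north as y: velocity relative to the water = (-3.164, -4.621) knots; the water relative to ground = (-4.300, 0.000) knots.
Velocity relative to ground = (-3.164, -4.621) + (-4.300, 0.000) = (-7.464, -4.621) knots.
Speed = |(-7.464, -4.621)| = 8.778 knots.

8.78 knots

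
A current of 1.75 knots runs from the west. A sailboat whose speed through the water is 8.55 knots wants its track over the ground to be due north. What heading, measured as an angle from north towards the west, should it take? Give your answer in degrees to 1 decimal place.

The current pushes perpendicular to the desired track; the heading must have a component into the current equal to 1.75 knots: 8.55 sin θ = 1.75.
sin θ = 0.2047, so θ = 11.811°.

11.8°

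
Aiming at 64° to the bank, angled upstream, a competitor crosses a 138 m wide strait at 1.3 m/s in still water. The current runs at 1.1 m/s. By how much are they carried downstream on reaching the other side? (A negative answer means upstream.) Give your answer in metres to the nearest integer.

63 m

Perpendicular speed = 1.168 m/s; crossing time = 138 / 1.168 = 118.107 s.
Net downstream speed = 0.530 m/s.
Drift = 0.530 × 118.107 = 62.611 m (downstream).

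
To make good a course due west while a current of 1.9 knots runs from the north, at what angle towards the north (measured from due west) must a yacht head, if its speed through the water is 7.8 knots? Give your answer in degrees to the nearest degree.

The current pushes perpendicular to the desired track; the heading must have a component into the current equal to 1.9 knots: 7.8 sin θ = 1.9.
sin θ = 0.2436, so θ = 14.099°.

14°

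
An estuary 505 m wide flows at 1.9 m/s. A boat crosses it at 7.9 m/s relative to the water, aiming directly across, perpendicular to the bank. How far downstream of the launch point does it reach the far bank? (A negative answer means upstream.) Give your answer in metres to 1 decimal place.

Perpendicular speed = 7.900 m/s; crossing time = 505 / 7.900 = 63.924 s.
Net downstream speed = 1.900 m/s.
Drift = 1.900 × 63.924 = 121.456 m (downstream).

121.5 m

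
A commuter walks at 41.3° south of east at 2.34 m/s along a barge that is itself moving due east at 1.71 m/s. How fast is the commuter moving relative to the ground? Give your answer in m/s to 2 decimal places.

Taking east as x and north as y: barge velocity = (1.710, 0.000) m/s; commuter velocity relative to barge = (1.758, -1.544) m/s.
Velocity relative to ground = (1.710, 0.000) + (1.758, -1.544) = (3.468, -1.544) m/s.
Speed = |(3.468, -1.544)| = 3.796 m/s.

3.80 m/s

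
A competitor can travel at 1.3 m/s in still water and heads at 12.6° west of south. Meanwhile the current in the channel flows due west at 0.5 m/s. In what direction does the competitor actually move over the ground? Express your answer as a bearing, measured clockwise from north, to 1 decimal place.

Taking east as x and north as y: velocity relative to the water = (-0.284, -1.269) m/s; the water relative to ground = (-0.500, 0.000) m/s.
Velocity relative to ground = (-0.284, -1.269) + (-0.500, 0.000) = (-0.784, -1.269) m/s.
Bearing = atan2(-0.78, -1.27) = 211.70° clockwise from north.

211.7°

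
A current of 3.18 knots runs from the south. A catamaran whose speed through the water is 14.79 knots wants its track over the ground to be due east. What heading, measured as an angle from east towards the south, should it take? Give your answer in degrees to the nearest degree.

12°

The current pushes perpendicular to the desired track; the heading must have a component into the current equal to 3.18 knots: 14.79 sin θ = 3.18.
sin θ = 0.2150, so θ = 12.416°.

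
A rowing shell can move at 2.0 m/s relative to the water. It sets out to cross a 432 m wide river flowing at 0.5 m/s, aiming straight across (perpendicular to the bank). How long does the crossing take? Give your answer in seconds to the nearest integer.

The component of the rowing shell's velocity perpendicular to the bank is 2.0 m/s.
The flow acts along the bank and has no component across it.
Time = 432 / 2.000 = 216.000 s.

216 s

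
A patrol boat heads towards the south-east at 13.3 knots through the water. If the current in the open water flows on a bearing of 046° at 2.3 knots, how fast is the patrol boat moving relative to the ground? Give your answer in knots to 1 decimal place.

13.5 knots

Taking east as x and north as y: velocity relative to the water = (9.405, -9.405) knots; the water relative to ground = (1.654, 1.598) knots.
Velocity relative to ground = (9.405, -9.405) + (1.654, 1.598) = (11.059, -7.807) knots.
Speed = |(11.059, -7.807)| = 13.537 knots.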